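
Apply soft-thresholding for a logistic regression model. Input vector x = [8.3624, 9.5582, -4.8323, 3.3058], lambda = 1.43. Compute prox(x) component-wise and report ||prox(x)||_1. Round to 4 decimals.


Soft-thresholding with lambda = 1.43:
prox(8.3624) = sign(8.3624)*max(|8.3624| - 1.43, 0) = 6.9324
prox(9.5582) = sign(9.5582)*max(|9.5582| - 1.43, 0) = 8.1282
prox(-4.8323) = sign(-4.8323)*max(|-4.8323| - 1.43, 0) = -3.4023
prox(3.3058) = sign(3.3058)*max(|3.3058| - 1.43, 0) = 1.8758
prox(x) = [6.9324, 8.1282, -3.4023, 1.8758]
||prox(x)||_1 = 6.9324 + 8.1282 + 3.4023 + 1.8758 = 20.3387


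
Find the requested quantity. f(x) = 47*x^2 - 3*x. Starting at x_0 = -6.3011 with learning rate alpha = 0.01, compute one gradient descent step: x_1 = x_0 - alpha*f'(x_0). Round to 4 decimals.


We compute the gradient at x_0 and apply the update.
f'(x) = 94*x - 3
f'(-6.3011) = 94*-6.3011 - 3 = -595.3034
x_1 = -6.3011 - 0.01*-595.3034 = -0.3481


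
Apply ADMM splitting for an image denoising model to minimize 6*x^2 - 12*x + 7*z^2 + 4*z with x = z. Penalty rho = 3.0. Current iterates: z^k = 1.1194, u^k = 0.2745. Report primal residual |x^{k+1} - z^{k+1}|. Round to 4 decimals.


ADMM iteration with rho = 3.0, z^k = 1.1194, u^k = 0.2745
Step 1: x-update.
Minimize 6*x^2 - 12*x + (3.0/2)*(x - 1.1194 + 0.2745)^2
FOC: (2*6 + 3.0)*x = 12 + 3.0*(1.1194 - 0.2745)
x^{k+1} = 0.969
Step 2: z-update.
Minimize 7*z^2 + 4*z + (3.0/2)*(0.969 - z + 0.2745)^2
FOC: (2*7 + 3.0)*z = -4 + 3.0*(0.969 + 0.2745)
z^{k+1} = -0.0159
Step 3: u-update.
u^{k+1} = 0.2745 + 0.969 + 0.0159 = 1.2593
Step 4: Primal residual = |0.969 + 0.0159| = 0.9848


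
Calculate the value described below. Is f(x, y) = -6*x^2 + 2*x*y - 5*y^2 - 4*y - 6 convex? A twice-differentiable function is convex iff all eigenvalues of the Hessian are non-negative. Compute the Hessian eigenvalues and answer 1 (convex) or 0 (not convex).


The Hessian of f(x,y) = -6*x^2 + 2*x*y - 5*y^2 - 4*y - 6 is:
H = [[-12, 2], [2, -10]]
Trace = -12 - 10 = -22
Determinant = -12*-10 - (2)^2 = 116
Discriminant = (-22)^2 - 4*116 = 20.0
Eigenvalues: lambda_1 = -13.2361, lambda_2 = -8.7639
The function is not convex.

0


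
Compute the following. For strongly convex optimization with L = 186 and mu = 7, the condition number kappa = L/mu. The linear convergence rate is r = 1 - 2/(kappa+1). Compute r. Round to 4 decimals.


Step 1: Compute the condition number.
kappa = L/mu = 186/7 = 26.5714
Step 2: Compute the convergence rate.
r = 1 - 2/(kappa + 1) = 1 - 2*mu/(L + mu) = (L - mu)/(L + mu) = 179/193 = 0.9275


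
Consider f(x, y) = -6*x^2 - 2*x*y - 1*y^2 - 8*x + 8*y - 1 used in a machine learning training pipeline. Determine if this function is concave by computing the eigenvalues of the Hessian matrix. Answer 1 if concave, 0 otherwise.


The Hessian of f(x,y) = -6*x^2 - 2*x*y - 1*y^2 - 8*x + 8*y - 1 is:
H = [[-12, -2], [-2, -2]]
Trace = -12 - 2 = -14
Determinant = -12*-2 - (-2)^2 = 20
Discriminant = (-14)^2 - 4*20 = 116.0
Eigenvalues: lambda_1 = -12.3852, lambda_2 = -1.6148
The function is concave.

1


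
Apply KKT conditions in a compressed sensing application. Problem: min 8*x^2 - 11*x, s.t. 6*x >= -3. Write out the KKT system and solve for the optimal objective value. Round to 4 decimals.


Step 1: Try lambda = 0 (constraint inactive).
Stationarity: 2*8*x - 11 = 0
x* = 11/(2*8) = 0.6875
Check constraint: 6*0.6875 = 4.125 >= -3 -- satisfied.
Step 2: Compute optimal value.
f(x*) = 8*0.6875^2 - 11*0.6875 = -3.7813


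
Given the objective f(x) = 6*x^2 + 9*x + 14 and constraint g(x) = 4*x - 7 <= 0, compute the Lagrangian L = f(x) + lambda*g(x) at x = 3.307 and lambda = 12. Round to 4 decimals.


Step 1: Evaluate f(x).
f(3.307) = 6*3.307^2 + 9*3.307 + 14 = 109.3805
Step 2: Evaluate g(x).
g(3.307) = 4*3.307 - 7 = 6.228
Step 3: Compute Lagrangian.
L = 109.3805 + 12*6.228 = 184.1165


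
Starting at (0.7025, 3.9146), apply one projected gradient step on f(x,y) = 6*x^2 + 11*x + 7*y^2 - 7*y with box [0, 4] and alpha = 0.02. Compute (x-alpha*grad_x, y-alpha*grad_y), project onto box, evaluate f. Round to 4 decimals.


Step 1: Compute gradient at (0.7025, 3.9146).
grad_x = 2*6*0.7025 + 11 = 19.43
grad_y = 2*7*3.9146 - 7 = 47.8044
Step 2: Gradient step.
x_raw = 0.7025 - 0.02*19.43 = 0.3139
y_raw = 3.9146 - 0.02*47.8044 = 2.9585
Step 3: Project onto [0, 4].
x_proj = clip(0.3139) = 0.3139
y_proj = clip(2.9585) = 2.9585
Step 4: Evaluate f.
f(0.3139, 2.9585) = 44.6041


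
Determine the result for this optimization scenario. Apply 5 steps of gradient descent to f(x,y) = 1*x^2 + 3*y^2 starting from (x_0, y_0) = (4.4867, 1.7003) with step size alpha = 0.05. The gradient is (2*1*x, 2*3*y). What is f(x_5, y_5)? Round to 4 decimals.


Gradient descent on f(x,y) = 1*x^2 + 3*y^2.
Starting point: (4.4867, 1.7003), alpha = 0.05
Step 1: grad_x = 2*1*4.4867 = 8.9734, grad_y = 2*3*1.7003 = 10.2018
  x_1 = 4.4867 - 0.05*8.9734 = 4.038
  y_1 = 1.7003 - 0.05*10.2018 = 1.1902
Step 2: grad_x = 2*1*4.038 = 8.0761, grad_y = 2*3*1.1902 = 7.1413
  x_2 = 4.038 - 0.05*8.0761 = 3.6342
  y_2 = 1.1902 - 0.05*7.1413 = 0.8331
Step 3: grad_x = 2*1*3.6342 = 7.2685, grad_y = 2*3*0.8331 = 4.9989
  x_3 = 3.6342 - 0.05*7.2685 = 3.2708
  y_3 = 0.8331 - 0.05*4.9989 = 0.5832
Step 4: grad_x = 2*1*3.2708 = 6.5416, grad_y = 2*3*0.5832 = 3.4992
  x_4 = 3.2708 - 0.05*6.5416 = 2.9437
  y_4 = 0.5832 - 0.05*3.4992 = 0.4082
Step 5: grad_x = 2*1*2.9437 = 5.8874, grad_y = 2*3*0.4082 = 2.4495
  x_5 = 2.9437 - 0.05*5.8874 = 2.6494
  y_5 = 0.4082 - 0.05*2.4495 = 0.2858
f(2.6494, 0.2858) = 1*2.6494^2 + 3*0.2858^2 = 7.2641


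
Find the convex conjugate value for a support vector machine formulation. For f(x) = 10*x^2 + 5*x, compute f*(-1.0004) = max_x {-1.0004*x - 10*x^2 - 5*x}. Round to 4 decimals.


f*(y) = sup_x {y*x - a*x^2 - b*x} = sup_x {(y-b)*x - a*x^2}
FOC: (y - b) - 2a*x = 0 => x* = (y - b)/(2a)
x* = (-1.0004 - 5)/(2*10) = -0.3
f*(-1.0004) = (y-b)^2/(4a) = (-1.0004 - 5)^2/(4*10)
= 36.0048/40 = 0.9001


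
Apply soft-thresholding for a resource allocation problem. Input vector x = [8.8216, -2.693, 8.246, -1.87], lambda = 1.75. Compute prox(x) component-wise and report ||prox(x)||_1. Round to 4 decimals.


Soft-thresholding with lambda = 1.75:
prox(8.8216) = sign(8.8216)*max(|8.8216| - 1.75, 0) = 7.0716
prox(-2.693) = sign(-2.693)*max(|-2.693| - 1.75, 0) = -0.943
prox(8.246) = sign(8.246)*max(|8.246| - 1.75, 0) = 6.496
prox(-1.87) = sign(-1.87)*max(|-1.87| - 1.75, 0) = -0.12
prox(x) = [7.0716, -0.943, 6.496, -0.12]
||prox(x)||_1 = 7.0716 + 0.943 + 6.496 + 0.12 = 14.6306


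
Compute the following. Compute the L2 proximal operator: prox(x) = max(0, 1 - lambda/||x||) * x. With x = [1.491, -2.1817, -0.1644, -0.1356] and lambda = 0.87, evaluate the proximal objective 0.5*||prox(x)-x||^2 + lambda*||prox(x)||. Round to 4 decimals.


Step 1: Compute ||x||.
||x|| = 2.6511
Step 2: Compute scaling factor.
scale = max(0, 1 - 0.87/2.6511) = 0.6718
Step 3: prox(x) = [1.0017, -1.4657, -0.1104, -0.0911]
||prox(x)|| = 1.7811
Step 4: Proximal objective.
0.5*||prox-x||^2 = 0.3785
lambda*||prox|| = 1.5496
Total = 1.928


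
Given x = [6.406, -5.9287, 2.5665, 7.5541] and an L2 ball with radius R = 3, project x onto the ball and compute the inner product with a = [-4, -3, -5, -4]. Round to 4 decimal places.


Step 1: Compute ||x|| (intermediates to 6 decimals).
||x|| = sqrt(6.406^2 + (-5.9287)^2 + 2.5665^2 + 7.5541^2) = 11.825298
Step 2: Project.
Since ||x|| > R, scale = R/||x|| = 3/11.825298 = 0.253693, proj(x) = scale * x
proj(x) = [1.625157, -1.50407, 0.651103, 1.916422]
Step 3: Dot product.
a^T * proj(x) = -4*1.625157 - 3*(-1.50407) - 5*0.651103 - 4*1.916422 = -12.9096


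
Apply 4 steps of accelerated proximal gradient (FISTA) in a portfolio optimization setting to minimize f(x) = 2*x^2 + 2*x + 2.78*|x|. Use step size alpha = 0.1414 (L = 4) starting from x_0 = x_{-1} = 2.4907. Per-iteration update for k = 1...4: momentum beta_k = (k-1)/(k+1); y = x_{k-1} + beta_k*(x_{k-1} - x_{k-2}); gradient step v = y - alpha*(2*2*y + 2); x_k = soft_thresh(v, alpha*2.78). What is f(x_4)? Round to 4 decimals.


FISTA on f(x) = 2*x^2 + 2*x + 2.78*|x|
L = 4, alpha = 0.1414
Iteration 1: beta = 0.0, y = 2.4907 + 0.0*(2.4907 - 2.4907) = 2.4907
  grad(y) = 11.9628, v = y - alpha*grad = 0.7992
  prox(v) = soft_thresh(0.7992, 0.3931) = 0.4061
Iteration 2: beta = 0.3333, y = 0.4061 + 0.3333*(0.4061 - 2.4907) = -0.2888
  grad(y) = 0.8448, v = y - alpha*grad = -0.4083
  prox(v) = soft_thresh(-0.4083, 0.3931) = -0.0152
Iteration 3: beta = 0.5, y = -0.0152 + 0.5*(-0.0152 - 0.4061) = -0.2258
  grad(y) = 1.0969, v = y - alpha*grad = -0.3809
  prox(v) = soft_thresh(-0.3809, 0.3931) = 0.0
Iteration 4: beta = 0.6, y = 0.0 + 0.6*(0.0 + 0.0152) = 0.0091
  grad(y) = 2.0364, v = y - alpha*grad = -0.2788
  prox(v) = soft_thresh(-0.2788, 0.3931) = 0.0
f(x_4) = 2*0.0^2 + 2*0.0 + 2.78*|0.0| = 0.0


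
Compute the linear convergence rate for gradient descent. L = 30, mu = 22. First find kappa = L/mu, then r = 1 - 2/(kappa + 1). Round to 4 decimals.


Step 1: Compute the condition number.
kappa = L/mu = 30/22 = 1.3636
Step 2: Compute the convergence rate.
r = 1 - 2/(kappa + 1) = 1 - 2*mu/(L + mu) = (L - mu)/(L + mu) = 8/52 = 0.1538


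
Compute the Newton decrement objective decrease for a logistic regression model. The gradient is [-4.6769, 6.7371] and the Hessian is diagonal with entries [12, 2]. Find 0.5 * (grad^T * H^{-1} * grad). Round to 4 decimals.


Step 1: H is diagonal, so H^(-1) * g = [-0.3897, 3.3686].
Step 2: g^T H^(-1) g = sum_i g_i^2 / H_ii
  = (-4.6769)^2/12 + (6.7371)^2/2
  = 1.8228 + 22.6943 = 24.517
Step 3: Objective decrease = 0.5 * g^T H^(-1) g = 12.2585


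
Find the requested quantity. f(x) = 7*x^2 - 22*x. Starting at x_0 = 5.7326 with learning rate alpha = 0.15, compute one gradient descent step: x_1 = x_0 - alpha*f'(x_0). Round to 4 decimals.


We compute the gradient at x_0 and apply the update.
f'(x) = 14*x - 22
f'(5.7326) = 14*5.7326 - 22 = 58.2564
x_1 = 5.7326 - 0.15*58.2564 = -3.0059


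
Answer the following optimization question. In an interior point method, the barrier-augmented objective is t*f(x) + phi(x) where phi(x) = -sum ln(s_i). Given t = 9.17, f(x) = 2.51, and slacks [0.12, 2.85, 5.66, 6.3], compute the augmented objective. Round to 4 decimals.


Step 1: Compute log-barrier.
ln values: [-2.1203, 1.0473, 1.7334, 1.8405]
phi = -(-2.1203 + 1.0473 + 1.7334 + 1.8405) = -2.501
Step 2: Compute augmented objective.
t*f(x) = 9.17*2.51 = 23.0167
Total = 23.0167 - 2.501 = 20.5157


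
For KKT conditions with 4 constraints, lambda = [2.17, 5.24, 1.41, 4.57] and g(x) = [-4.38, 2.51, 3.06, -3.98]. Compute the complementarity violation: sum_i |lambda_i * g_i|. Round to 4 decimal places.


KKT complementary slackness check:
lambda_1 * g_1 = 2.17 * -4.38 = -9.5046
lambda_2 * g_2 = 5.24 * 2.51 = 13.1524
lambda_3 * g_3 = 1.41 * 3.06 = 4.3146
lambda_4 * g_4 = 4.57 * -3.98 = -18.1886
Total violation = 9.5046 + 13.1524 + 4.3146 + 18.1886 = 45.1602


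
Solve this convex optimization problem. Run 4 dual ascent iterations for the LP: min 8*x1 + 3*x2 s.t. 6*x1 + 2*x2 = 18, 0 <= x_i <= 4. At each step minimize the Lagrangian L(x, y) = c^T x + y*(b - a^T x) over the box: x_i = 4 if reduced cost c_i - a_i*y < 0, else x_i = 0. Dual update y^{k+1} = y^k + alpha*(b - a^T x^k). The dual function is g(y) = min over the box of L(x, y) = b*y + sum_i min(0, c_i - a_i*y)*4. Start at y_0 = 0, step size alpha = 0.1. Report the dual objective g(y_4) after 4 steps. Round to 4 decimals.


Dual ascent for LP: min 8*x1 + 3*x2, 6*x1 + 2*x2 = 18, 0 <= x_i <= 4
Step 1: y^k = 0.0, reduced costs: (8.0, 3.0)
  x^k = (0.0, 0.0), subgradient = b - a^T x = 18.0
  y^{k+1} = 0.0 + 0.1*18.0 = 1.8
Step 2: y^k = 1.8, reduced costs: (-2.8, -0.6)
  x^k = (4.0, 4.0), subgradient = b - a^T x = -14.0
  y^{k+1} = 1.8 + 0.1*-14.0 = 0.4
Step 3: y^k = 0.4, reduced costs: (5.6, 2.2)
  x^k = (0.0, 0.0), subgradient = b - a^T x = 18.0
  y^{k+1} = 0.4 + 0.1*18.0 = 2.2
Step 4: y^k = 2.2, reduced costs: (-5.2, -1.4)
  x^k = (4.0, 4.0), subgradient = b - a^T x = -14.0
  y^{k+1} = 2.2 + 0.1*-14.0 = 0.8
Dual objective at y_4 = 0.8: reduced costs (3.2, 1.4), box minimizer x = (0.0, 0.0)
g(y_4) = b*y + (c1 - a1*y)*x1 + (c2 - a2*y)*x2 = 18*0.8 + 3.2*0.0 + 1.4*0.0 = 14.4 + 0.0 + 0.0 = 14.4


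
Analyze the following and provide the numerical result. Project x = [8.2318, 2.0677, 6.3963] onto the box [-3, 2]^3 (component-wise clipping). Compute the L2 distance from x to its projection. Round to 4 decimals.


Project each component onto [-3, 2].
clip(8.2318) = 2.0, clip(2.0677) = 2.0, clip(6.3963) = 2.0
Projection = [2.0, 2.0, 2.0]
Squared diffs: [38.8353, 0.0046, 19.3275]
Distance = sqrt(58.1674) = 7.6268


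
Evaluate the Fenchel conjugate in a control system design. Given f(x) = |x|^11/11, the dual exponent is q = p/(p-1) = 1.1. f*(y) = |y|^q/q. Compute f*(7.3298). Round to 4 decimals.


The conjugate exponent q satisfies 1/p + 1/q = 1.
p = 11, so q = 11/(11 - 1) = 1.1
|y|^q = 7.3298^1.1 = 8.9454
f*(7.3298) = 8.9454 / 1.1 = 8.1322


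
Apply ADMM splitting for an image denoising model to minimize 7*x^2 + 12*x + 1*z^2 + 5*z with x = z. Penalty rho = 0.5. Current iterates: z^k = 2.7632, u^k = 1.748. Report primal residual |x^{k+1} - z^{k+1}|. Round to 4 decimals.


ADMM iteration with rho = 0.5, z^k = 2.7632, u^k = 1.748
Step 1: x-update.
Minimize 7*x^2 + 12*x + (0.5/2)*(x - 2.7632 + 1.748)^2
FOC: (2*7 + 0.5)*x = -12 + 0.5*(2.7632 - 1.748)
x^{k+1} = -0.7926
Step 2: z-update.
Minimize 1*z^2 + 5*z + (0.5/2)*(-0.7926 - z + 1.748)^2
FOC: (2*1 + 0.5)*z = -5 + 0.5*(-0.7926 + 1.748)
z^{k+1} = -1.8089
Step 3: u-update.
u^{k+1} = 1.748 - 0.7926 + 1.8089 = 2.7643
Step 4: Primal residual = |-0.7926 + 1.8089| = 1.0163


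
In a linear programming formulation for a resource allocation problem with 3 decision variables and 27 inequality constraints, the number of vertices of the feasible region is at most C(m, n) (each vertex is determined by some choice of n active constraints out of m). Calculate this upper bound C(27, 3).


Each vertex corresponds to some choice of n active constraints out of m, so the number of vertices is at most C(m, n) = m! / (n!(m-n)!).
m = 27, n = 3
Numerator: 27 * 26 * 25
Denominator: 3! = 6
C(27, 3) = 2925


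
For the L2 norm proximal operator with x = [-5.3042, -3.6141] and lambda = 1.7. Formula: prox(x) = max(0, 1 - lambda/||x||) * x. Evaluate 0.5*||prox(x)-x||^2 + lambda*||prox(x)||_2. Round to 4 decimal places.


Step 1: Compute ||x||.
||x|| = 6.4184
Step 2: Compute scaling factor.
scale = max(0, 1 - 1.7/6.4184) = 0.7351
Step 3: prox(x) = [-3.8993, -2.6569]
||prox(x)|| = 4.7184
Step 4: Proximal objective.
0.5*||prox-x||^2 = 1.445
lambda*||prox|| = 8.0213
Total = 9.4663


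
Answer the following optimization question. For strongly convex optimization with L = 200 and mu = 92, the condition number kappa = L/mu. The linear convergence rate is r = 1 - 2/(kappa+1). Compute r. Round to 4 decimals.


Step 1: Compute the condition number.
kappa = L/mu = 200/92 = 2.1739
Step 2: Compute the convergence rate.
r = 1 - 2/(kappa + 1) = 1 - 2*mu/(L + mu) = (L - mu)/(L + mu) = 108/292 = 0.3699


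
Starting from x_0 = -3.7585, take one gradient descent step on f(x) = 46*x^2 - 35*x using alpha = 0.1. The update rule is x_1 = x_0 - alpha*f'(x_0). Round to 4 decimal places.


We compute the gradient at x_0 and apply the update.
f'(x) = 92*x - 35
f'(-3.7585) = 92*-3.7585 - 35 = -380.782
x_1 = -3.7585 - 0.1*-380.782 = 34.3197


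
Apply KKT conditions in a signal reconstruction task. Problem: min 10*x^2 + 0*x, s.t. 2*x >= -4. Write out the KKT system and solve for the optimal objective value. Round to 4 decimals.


Step 1: Try lambda = 0 (constraint inactive).
Stationarity: 2*10*x + 0 = 0
x* = 0/(2*10) = 0.0
Check constraint: 2*0.0 = 0.0 >= -4 -- satisfied.
Step 2: Compute optimal value.
f(x*) = 10*0.0^2 + 0*0.0 = 0.0


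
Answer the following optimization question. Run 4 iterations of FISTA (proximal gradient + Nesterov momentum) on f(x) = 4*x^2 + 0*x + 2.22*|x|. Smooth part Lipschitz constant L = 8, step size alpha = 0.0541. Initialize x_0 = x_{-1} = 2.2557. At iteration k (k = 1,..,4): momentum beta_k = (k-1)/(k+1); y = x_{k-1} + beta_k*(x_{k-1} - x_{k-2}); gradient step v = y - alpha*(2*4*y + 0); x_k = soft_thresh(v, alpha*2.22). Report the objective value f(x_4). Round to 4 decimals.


FISTA on f(x) = 4*x^2 + 0*x + 2.22*|x|
L = 8, alpha = 0.0541
Iteration 1: beta = 0.0, y = 2.2557 + 0.0*(2.2557 - 2.2557) = 2.2557
  grad(y) = 18.0456, v = y - alpha*grad = 1.2794
  prox(v) = soft_thresh(1.2794, 0.1201) = 1.1593
Iteration 2: beta = 0.3333, y = 1.1593 + 0.3333*(1.1593 - 2.2557) = 0.7939
  grad(y) = 6.351, v = y - alpha*grad = 0.4503
  prox(v) = soft_thresh(0.4503, 0.1201) = 0.3302
Iteration 3: beta = 0.5, y = 0.3302 + 0.5*(0.3302 - 1.1593) = -0.0844
  grad(y) = -0.6751, v = y - alpha*grad = -0.0479
  prox(v) = soft_thresh(-0.0479, 0.1201) = 0.0
Iteration 4: beta = 0.6, y = 0.0 + 0.6*(0.0 - 0.3302) = -0.1981
  grad(y) = -1.5849, v = y - alpha*grad = -0.1124
  prox(v) = soft_thresh(-0.1124, 0.1201) = 0.0
f(x_4) = 4*0.0^2 + 0*0.0 + 2.22*|0.0| = 0.0


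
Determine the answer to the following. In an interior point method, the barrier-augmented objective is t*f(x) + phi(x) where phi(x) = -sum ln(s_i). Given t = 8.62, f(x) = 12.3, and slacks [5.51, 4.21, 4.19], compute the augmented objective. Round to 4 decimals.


Step 1: Compute log-barrier.
ln values: [1.7066, 1.4375, 1.4327]
phi = -(1.7066 + 1.4375 + 1.4327) = -4.5767
Step 2: Compute augmented objective.
t*f(x) = 8.62*12.3 = 106.026
Total = 106.026 - 4.5767 = 101.4493


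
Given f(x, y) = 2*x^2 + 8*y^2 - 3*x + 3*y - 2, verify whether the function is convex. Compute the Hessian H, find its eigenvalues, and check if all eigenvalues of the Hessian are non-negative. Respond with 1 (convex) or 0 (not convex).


The Hessian of f(x,y) = 2*x^2 + 8*y^2 - 3*x + 3*y - 2 is:
H = [[4, 0], [0, 16]]
Trace = 4 + 16 = 20
Determinant = 4*16 - (0)^2 = 64
Discriminant = (20)^2 - 4*64 = 144.0
Eigenvalues: lambda_1 = 4.0, lambda_2 = 16.0
The function is convex.

1


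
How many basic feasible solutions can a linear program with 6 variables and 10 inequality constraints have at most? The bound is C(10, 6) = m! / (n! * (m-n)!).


Each vertex corresponds to some choice of n active constraints out of m, so the number of vertices is at most C(m, n) = m! / (n!(m-n)!).
m = 10, n = 6
Numerator: 10 * 9 * 8 * 7 * 6 * 5
Denominator: 6! = 720
C(10, 6) = 210


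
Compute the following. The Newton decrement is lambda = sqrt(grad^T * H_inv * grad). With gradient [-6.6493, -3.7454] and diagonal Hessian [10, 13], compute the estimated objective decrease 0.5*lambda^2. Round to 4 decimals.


Step 1: H is diagonal, so H^(-1) * g = [-0.6649, -0.2881].
Step 2: g^T H^(-1) g = sum_i g_i^2 / H_ii
  = (-6.6493)^2/10 + (-3.7454)^2/13
  = 4.4213 + 1.0791 = 5.5004
Step 3: Objective decrease = 0.5 * g^T H^(-1) g = 2.7502


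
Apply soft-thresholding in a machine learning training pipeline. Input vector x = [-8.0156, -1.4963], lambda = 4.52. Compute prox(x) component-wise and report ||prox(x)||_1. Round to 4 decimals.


Soft-thresholding with lambda = 4.52:
prox(-8.0156) = sign(-8.0156)*max(|-8.0156| - 4.52, 0) = -3.4956
prox(-1.4963) = sign(-1.4963)*max(|-1.4963| - 4.52, 0) = 0.0
prox(x) = [-3.4956, 0.0]
||prox(x)||_1 = 3.4956 + 0.0 = 3.4956


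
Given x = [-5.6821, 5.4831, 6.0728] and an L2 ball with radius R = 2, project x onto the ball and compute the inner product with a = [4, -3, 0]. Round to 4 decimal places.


Step 1: Compute ||x|| (intermediates to 6 decimals).
||x|| = sqrt((-5.6821)^2 + 5.4831^2 + 6.0728^2) = 9.961403
Step 2: Project.
Since ||x|| > R, scale = R/||x|| = 2/9.961403 = 0.200775, proj(x) = scale * x
proj(x) = [-1.140824, 1.100869, 1.219266]
Step 3: Dot product.
a^T * proj(x) = 4*(-1.140824) - 3*1.100869 + 0*1.219266 = -7.8659


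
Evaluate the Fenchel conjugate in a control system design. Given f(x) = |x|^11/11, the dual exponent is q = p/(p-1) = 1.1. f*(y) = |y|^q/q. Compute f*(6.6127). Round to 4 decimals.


The conjugate exponent q satisfies 1/p + 1/q = 1.
p = 11, so q = 11/(11 - 1) = 1.1
|y|^q = 6.6127^1.1 = 7.9876
f*(6.6127) = 7.9876 / 1.1 = 7.2615


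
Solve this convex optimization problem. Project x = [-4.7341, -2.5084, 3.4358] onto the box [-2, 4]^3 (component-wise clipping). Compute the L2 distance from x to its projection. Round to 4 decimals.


Project each component onto [-2, 4].
clip(-4.7341) = -2.0, clip(-2.5084) = -2.0, clip(3.4358) = 3.4358
Projection = [-2.0, -2.0, 3.4358]
Squared diffs: [7.4753, 0.2585, 0.0]
Distance = sqrt(7.7338) = 2.781


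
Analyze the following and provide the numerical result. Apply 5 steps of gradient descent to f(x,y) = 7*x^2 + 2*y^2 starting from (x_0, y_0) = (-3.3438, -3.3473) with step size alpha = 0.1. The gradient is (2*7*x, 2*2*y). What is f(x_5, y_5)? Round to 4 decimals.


Gradient descent on f(x,y) = 7*x^2 + 2*y^2.
Starting point: (-3.3438, -3.3473), alpha = 0.1
Step 1: grad_x = 2*7*-3.3438 = -46.8132, grad_y = 2*2*-3.3473 = -13.3892
  x_1 = -3.3438 - 0.1*-46.8132 = 1.3375
  y_1 = -3.3473 - 0.1*-13.3892 = -2.0084
Step 2: grad_x = 2*7*1.3375 = 18.7253, grad_y = 2*2*-2.0084 = -8.0335
  x_2 = 1.3375 - 0.1*18.7253 = -0.535
  y_2 = -2.0084 - 0.1*-8.0335 = -1.205
Step 3: grad_x = 2*7*-0.535 = -7.4901, grad_y = 2*2*-1.205 = -4.8201
  x_3 = -0.535 - 0.1*-7.4901 = 0.214
  y_3 = -1.205 - 0.1*-4.8201 = -0.723
Step 4: grad_x = 2*7*0.214 = 2.996, grad_y = 2*2*-0.723 = -2.8921
  x_4 = 0.214 - 0.1*2.996 = -0.0856
  y_4 = -0.723 - 0.1*-2.8921 = -0.4338
Step 5: grad_x = 2*7*-0.0856 = -1.1984, grad_y = 2*2*-0.4338 = -1.7352
  x_5 = -0.0856 - 0.1*-1.1984 = 0.0342
  y_5 = -0.4338 - 0.1*-1.7352 = -0.2603
f(0.0342, -0.2603) = 7*0.0342^2 + 2*(-0.2603)^2 = 0.1437


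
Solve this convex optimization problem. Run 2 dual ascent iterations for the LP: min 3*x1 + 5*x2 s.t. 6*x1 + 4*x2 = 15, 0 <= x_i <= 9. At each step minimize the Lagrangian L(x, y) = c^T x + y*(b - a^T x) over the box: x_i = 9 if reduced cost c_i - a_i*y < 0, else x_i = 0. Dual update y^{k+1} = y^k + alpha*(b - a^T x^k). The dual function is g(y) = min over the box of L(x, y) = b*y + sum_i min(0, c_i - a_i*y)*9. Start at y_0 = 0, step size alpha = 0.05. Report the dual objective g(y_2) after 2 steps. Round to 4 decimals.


Dual ascent for LP: min 3*x1 + 5*x2, 6*x1 + 4*x2 = 15, 0 <= x_i <= 9
Step 1: y^k = 0.0, reduced costs: (3.0, 5.0)
  x^k = (0.0, 0.0), subgradient = b - a^T x = 15.0
  y^{k+1} = 0.0 + 0.05*15.0 = 0.75
Step 2: y^k = 0.75, reduced costs: (-1.5, 2.0)
  x^k = (9.0, 0.0), subgradient = b - a^T x = -39.0
  y^{k+1} = 0.75 + 0.05*-39.0 = -1.2
Dual objective at y_2 = -1.2: reduced costs (10.2, 9.8), box minimizer x = (0.0, 0.0)
g(y_2) = b*y + (c1 - a1*y)*x1 + (c2 - a2*y)*x2 = 15*(-1.2) + 10.2*0.0 + 9.8*0.0 = -18.0 + 0.0 + 0.0 = -18.0


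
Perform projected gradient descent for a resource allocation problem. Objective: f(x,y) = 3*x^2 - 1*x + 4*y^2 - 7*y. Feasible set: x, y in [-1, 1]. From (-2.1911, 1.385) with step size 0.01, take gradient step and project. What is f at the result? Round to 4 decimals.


Step 1: Compute gradient at (-2.1911, 1.385).
grad_x = 2*3*-2.1911 - 1 = -14.1466
grad_y = 2*4*1.385 - 7 = 4.08
Step 2: Gradient step.
x_raw = -2.1911 - 0.01*-14.1466 = -2.0496
y_raw = 1.385 - 0.01*4.08 = 1.3442
Step 3: Project onto [-1, 1].
x_proj = clip(-2.0496) = -1.0
y_proj = clip(1.3442) = 1.0
Step 4: Evaluate f.
f(-1.0, 1.0) = 1.0


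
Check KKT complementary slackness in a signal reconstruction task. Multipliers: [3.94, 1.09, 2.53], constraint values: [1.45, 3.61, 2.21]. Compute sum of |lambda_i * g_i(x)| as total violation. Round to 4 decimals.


KKT complementary slackness check:
lambda_1 * g_1 = 3.94 * 1.45 = 5.713
lambda_2 * g_2 = 1.09 * 3.61 = 3.9349
lambda_3 * g_3 = 2.53 * 2.21 = 5.5913
Total violation = 5.713 + 3.9349 + 5.5913 = 15.2392


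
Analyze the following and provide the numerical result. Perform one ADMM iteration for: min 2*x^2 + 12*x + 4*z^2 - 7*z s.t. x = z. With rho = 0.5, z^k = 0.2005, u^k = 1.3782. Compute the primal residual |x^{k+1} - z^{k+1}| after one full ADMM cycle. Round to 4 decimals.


ADMM iteration with rho = 0.5, z^k = 0.2005, u^k = 1.3782
Step 1: x-update.
Minimize 2*x^2 + 12*x + (0.5/2)*(x - 0.2005 + 1.3782)^2
FOC: (2*2 + 0.5)*x = -12 + 0.5*(0.2005 - 1.3782)
x^{k+1} = -2.7975
Step 2: z-update.
Minimize 4*z^2 - 7*z + (0.5/2)*(-2.7975 - z + 1.3782)^2
FOC: (2*4 + 0.5)*z = 7 + 0.5*(-2.7975 + 1.3782)
z^{k+1} = 0.74
Step 3: u-update.
u^{k+1} = 1.3782 - 2.7975 - 0.74 = -2.1594
Step 4: Primal residual = |-2.7975 - 0.74| = 3.5376


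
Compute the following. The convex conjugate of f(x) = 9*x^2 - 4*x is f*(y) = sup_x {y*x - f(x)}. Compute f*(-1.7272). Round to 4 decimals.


f*(y) = sup_x {y*x - a*x^2 - b*x} = sup_x {(y-b)*x - a*x^2}
FOC: (y - b) - 2a*x = 0 => x* = (y - b)/(2a)
x* = (-1.7272 + 4)/(2*9) = 0.1263
f*(-1.7272) = (y-b)^2/(4a) = (-1.7272 + 4)^2/(4*9)
= 5.1656/36 = 0.1435


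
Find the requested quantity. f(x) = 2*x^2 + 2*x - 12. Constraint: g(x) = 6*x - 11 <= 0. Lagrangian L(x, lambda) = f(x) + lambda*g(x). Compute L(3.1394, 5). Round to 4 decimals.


Step 1: Evaluate f(x).
f(3.1394) = 2*3.1394^2 + 2*3.1394 - 12 = 13.9905
Step 2: Evaluate g(x).
g(3.1394) = 6*3.1394 - 11 = 7.8364
Step 3: Compute Lagrangian.
L = 13.9905 + 5*7.8364 = 53.1725


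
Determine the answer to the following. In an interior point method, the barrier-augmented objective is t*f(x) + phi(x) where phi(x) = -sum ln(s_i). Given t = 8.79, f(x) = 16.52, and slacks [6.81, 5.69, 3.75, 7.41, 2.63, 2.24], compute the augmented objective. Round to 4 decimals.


Step 1: Compute log-barrier.
ln values: [1.9184, 1.7387, 1.3218, 2.0028, 0.967, 0.8065]
phi = -(1.9184 + 1.7387 + 1.3218 + 2.0028 + 0.967 + 0.8065) = -8.7551
Step 2: Compute augmented objective.
t*f(x) = 8.79*16.52 = 145.2108
Total = 145.2108 - 8.7551 = 136.4557


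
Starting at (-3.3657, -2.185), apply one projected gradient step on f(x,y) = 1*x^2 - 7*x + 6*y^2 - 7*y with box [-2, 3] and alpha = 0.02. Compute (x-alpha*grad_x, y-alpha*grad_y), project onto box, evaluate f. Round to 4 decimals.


Step 1: Compute gradient at (-3.3657, -2.185).
grad_x = 2*1*-3.3657 - 7 = -13.7314
grad_y = 2*6*-2.185 - 7 = -33.22
Step 2: Gradient step.
x_raw = -3.3657 - 0.02*-13.7314 = -3.0911
y_raw = -2.185 - 0.02*-33.22 = -1.5206
Step 3: Project onto [-2, 3].
x_proj = clip(-3.0911) = -2.0
y_proj = clip(-1.5206) = -1.5206
Step 4: Evaluate f.
f(-2.0, -1.5206) = 42.5175


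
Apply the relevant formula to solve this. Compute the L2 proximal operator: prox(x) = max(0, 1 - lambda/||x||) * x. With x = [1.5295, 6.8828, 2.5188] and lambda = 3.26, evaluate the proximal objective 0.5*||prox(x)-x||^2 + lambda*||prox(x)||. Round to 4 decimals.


Step 1: Compute ||x||.
||x|| = 7.4871
Step 2: Compute scaling factor.
scale = max(0, 1 - 3.26/7.4871) = 0.5646
Step 3: prox(x) = [0.8635, 3.8859, 1.4221]
||prox(x)|| = 4.2271
Step 4: Proximal objective.
0.5*||prox-x||^2 = 5.3138
lambda*||prox|| = 13.7803
Total = 19.0941


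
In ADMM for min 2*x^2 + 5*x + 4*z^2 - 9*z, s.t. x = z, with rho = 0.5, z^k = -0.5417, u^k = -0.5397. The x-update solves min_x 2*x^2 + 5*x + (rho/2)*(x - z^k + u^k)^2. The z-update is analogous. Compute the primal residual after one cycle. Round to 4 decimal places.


ADMM iteration with rho = 0.5, z^k = -0.5417, u^k = -0.5397
Step 1: x-update.
Minimize 2*x^2 + 5*x + (0.5/2)*(x + 0.5417 - 0.5397)^2
FOC: (2*2 + 0.5)*x = -5 + 0.5*(-0.5417 + 0.5397)
x^{k+1} = -1.1113
Step 2: z-update.
Minimize 4*z^2 - 9*z + (0.5/2)*(-1.1113 - z - 0.5397)^2
FOC: (2*4 + 0.5)*z = 9 + 0.5*(-1.1113 - 0.5397)
z^{k+1} = 0.9617
Step 3: u-update.
u^{k+1} = -0.5397 - 1.1113 - 0.9617 = -2.6127
Step 4: Primal residual = |-1.1113 - 0.9617| = 2.073


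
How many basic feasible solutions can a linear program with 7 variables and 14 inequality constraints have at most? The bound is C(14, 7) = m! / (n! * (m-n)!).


Each vertex corresponds to some choice of n active constraints out of m, so the number of vertices is at most C(m, n) = m! / (n!(m-n)!).
m = 14, n = 7
Numerator: 14 * 13 * 12 * 11 * 10 * 9 * 8
Denominator: 7! = 5040
C(14, 7) = 3432


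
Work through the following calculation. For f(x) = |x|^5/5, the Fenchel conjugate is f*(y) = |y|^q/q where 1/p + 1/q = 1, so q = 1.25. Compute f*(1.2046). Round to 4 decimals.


The conjugate exponent q satisfies 1/p + 1/q = 1.
p = 5, so q = 5/(5 - 1) = 1.25
|y|^q = 1.2046^1.25 = 1.262
f*(1.2046) = 1.262 / 1.25 = 1.0096


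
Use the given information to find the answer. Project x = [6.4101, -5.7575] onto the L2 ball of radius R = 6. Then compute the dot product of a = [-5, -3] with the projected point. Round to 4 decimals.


Step 1: Compute ||x|| (intermediates to 6 decimals).
||x|| = sqrt(6.4101^2 + (-5.7575)^2) = 8.616159
Step 2: Project.
Since ||x|| > R, scale = R/||x|| = 6/8.616159 = 0.696366, proj(x) = scale * x
proj(x) = [4.463776, -4.009327]
Step 3: Dot product.
a^T * proj(x) = -5*4.463776 - 3*(-4.009327) = -10.2909


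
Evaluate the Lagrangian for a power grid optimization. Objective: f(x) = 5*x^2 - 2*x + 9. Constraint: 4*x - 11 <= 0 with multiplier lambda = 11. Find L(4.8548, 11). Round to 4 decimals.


Step 1: Evaluate f(x).
f(4.8548) = 5*4.8548^2 - 2*4.8548 + 9 = 117.1358
Step 2: Evaluate g(x).
g(4.8548) = 4*4.8548 - 11 = 8.4192
Step 3: Compute Lagrangian.
L = 117.1358 + 11*8.4192 = 209.747


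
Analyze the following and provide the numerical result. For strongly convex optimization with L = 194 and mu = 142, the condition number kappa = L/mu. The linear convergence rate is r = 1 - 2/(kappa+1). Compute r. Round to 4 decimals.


Step 1: Compute the condition number.
kappa = L/mu = 194/142 = 1.3662
Step 2: Compute the convergence rate.
r = 1 - 2/(kappa + 1) = 1 - 2*mu/(L + mu) = (L - mu)/(L + mu) = 52/336 = 0.1548


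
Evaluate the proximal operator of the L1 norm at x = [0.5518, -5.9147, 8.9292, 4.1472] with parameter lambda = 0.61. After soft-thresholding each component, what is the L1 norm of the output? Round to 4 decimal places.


Soft-thresholding with lambda = 0.61:
prox(0.5518) = sign(0.5518)*max(|0.5518| - 0.61, 0) = 0.0
prox(-5.9147) = sign(-5.9147)*max(|-5.9147| - 0.61, 0) = -5.3047
prox(8.9292) = sign(8.9292)*max(|8.9292| - 0.61, 0) = 8.3192
prox(4.1472) = sign(4.1472)*max(|4.1472| - 0.61, 0) = 3.5372
prox(x) = [0.0, -5.3047, 8.3192, 3.5372]
||prox(x)||_1 = 0.0 + 5.3047 + 8.3192 + 3.5372 = 17.1611


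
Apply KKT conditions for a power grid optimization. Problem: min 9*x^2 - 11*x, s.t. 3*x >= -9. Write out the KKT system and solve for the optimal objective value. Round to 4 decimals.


Step 1: Try lambda = 0 (constraint inactive).
Stationarity: 2*9*x - 11 = 0
x* = 11/(2*9) = 11/18 = 0.6111 (rounded; the exact value 11/18 is used below)
Check constraint: 3*0.6111 = 1.8333 >= -9 -- satisfied.
Step 2: Compute optimal value.
f(x*) = 9*(11/18)^2 - 11*(11/18) = -3.3611


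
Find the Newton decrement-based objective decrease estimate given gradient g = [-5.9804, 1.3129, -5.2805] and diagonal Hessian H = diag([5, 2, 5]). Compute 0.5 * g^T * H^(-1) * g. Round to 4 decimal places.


Step 1: H is diagonal, so H^(-1) * g = [-1.1961, 0.6565, -1.0561].
Step 2: g^T H^(-1) g = sum_i g_i^2 / H_ii
  = (-5.9804)^2/5 + (1.3129)^2/2 + (-5.2805)^2/5
  = 7.153 + 0.8619 + 5.5767 = 13.5916
Step 3: Objective decrease = 0.5 * g^T H^(-1) g = 6.7958


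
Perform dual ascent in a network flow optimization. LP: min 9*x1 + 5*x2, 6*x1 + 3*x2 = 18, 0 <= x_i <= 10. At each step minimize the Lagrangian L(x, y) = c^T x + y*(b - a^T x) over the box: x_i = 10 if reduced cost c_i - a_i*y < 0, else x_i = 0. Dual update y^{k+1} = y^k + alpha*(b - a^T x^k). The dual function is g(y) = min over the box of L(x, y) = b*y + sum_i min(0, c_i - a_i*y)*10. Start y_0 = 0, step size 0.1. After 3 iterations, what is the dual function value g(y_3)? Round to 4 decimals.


Dual ascent for LP: min 9*x1 + 5*x2, 6*x1 + 3*x2 = 18, 0 <= x_i <= 10
Step 1: y^k = 0.0, reduced costs: (9.0, 5.0)
  x^k = (0.0, 0.0), subgradient = b - a^T x = 18.0
  y^{k+1} = 0.0 + 0.1*18.0 = 1.8
Step 2: y^k = 1.8, reduced costs: (-1.8, -0.4)
  x^k = (10.0, 10.0), subgradient = b - a^T x = -72.0
  y^{k+1} = 1.8 + 0.1*-72.0 = -5.4
Step 3: y^k = -5.4, reduced costs: (41.4, 21.2)
  x^k = (0.0, 0.0), subgradient = b - a^T x = 18.0
  y^{k+1} = -5.4 + 0.1*18.0 = -3.6
Dual objective at y_3 = -3.6: reduced costs (30.6, 15.8), box minimizer x = (0.0, 0.0)
g(y_3) = b*y + (c1 - a1*y)*x1 + (c2 - a2*y)*x2 = 18*(-3.6) + 30.6*0.0 + 15.8*0.0 = -64.8 + 0.0 + 0.0 = -64.8


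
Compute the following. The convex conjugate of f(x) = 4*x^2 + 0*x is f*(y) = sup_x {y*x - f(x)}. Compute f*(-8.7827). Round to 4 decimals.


f*(y) = sup_x {y*x - a*x^2 - b*x} = sup_x {(y-b)*x - a*x^2}
FOC: (y - b) - 2a*x = 0 => x* = (y - b)/(2a)
x* = (-8.7827 - 0)/(2*4) = -1.0978
f*(-8.7827) = (y-b)^2/(4a) = (-8.7827 - 0)^2/(4*4)
= 77.1358/16 = 4.821


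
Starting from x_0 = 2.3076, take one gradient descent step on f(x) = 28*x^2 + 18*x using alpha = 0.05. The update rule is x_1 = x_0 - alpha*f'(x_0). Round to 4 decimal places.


We compute the gradient at x_0 and apply the update.
f'(x) = 56*x + 18
f'(2.3076) = 56*2.3076 + 18 = 147.2256
x_1 = 2.3076 - 0.05*147.2256 = -5.0537


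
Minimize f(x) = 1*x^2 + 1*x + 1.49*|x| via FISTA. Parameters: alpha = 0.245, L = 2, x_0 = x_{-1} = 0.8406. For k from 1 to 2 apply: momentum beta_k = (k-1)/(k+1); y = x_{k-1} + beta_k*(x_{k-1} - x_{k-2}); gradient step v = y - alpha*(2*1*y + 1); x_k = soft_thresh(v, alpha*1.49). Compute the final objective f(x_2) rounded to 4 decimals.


FISTA on f(x) = 1*x^2 + 1*x + 1.49*|x|
L = 2, alpha = 0.245
Iteration 1: beta = 0.0, y = 0.8406 + 0.0*(0.8406 - 0.8406) = 0.8406
  grad(y) = 2.6812, v = y - alpha*grad = 0.1837
  prox(v) = soft_thresh(0.1837, 0.3651) = 0.0
Iteration 2: beta = 0.3333, y = 0.0 + 0.3333*(0.0 - 0.8406) = -0.2802
  grad(y) = 0.4396, v = y - alpha*grad = -0.3879
  prox(v) = soft_thresh(-0.3879, 0.3651) = -0.0229
f(x_2) = 1*(-0.0229)^2 + 1*(-0.0229) + 1.49*|-0.0229| = 0.0117


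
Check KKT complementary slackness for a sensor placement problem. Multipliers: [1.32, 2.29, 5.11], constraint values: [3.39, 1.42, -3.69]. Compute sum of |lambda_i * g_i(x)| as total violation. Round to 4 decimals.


KKT complementary slackness check:
lambda_1 * g_1 = 1.32 * 3.39 = 4.4748
lambda_2 * g_2 = 2.29 * 1.42 = 3.2518
lambda_3 * g_3 = 5.11 * -3.69 = -18.8559
Total violation = 4.4748 + 3.2518 + 18.8559 = 26.5825


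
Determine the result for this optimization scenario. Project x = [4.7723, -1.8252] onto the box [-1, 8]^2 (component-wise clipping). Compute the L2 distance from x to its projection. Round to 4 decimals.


Project each component onto [-1, 8].
clip(4.7723) = 4.7723, clip(-1.8252) = -1.0
Projection = [4.7723, -1.0]
Squared diffs: [0.0, 0.681]
Distance = sqrt(0.681) = 0.8252


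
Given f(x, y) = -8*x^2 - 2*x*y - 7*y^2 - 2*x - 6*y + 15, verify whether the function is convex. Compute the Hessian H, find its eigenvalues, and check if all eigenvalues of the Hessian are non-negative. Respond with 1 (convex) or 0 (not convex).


The Hessian of f(x,y) = -8*x^2 - 2*x*y - 7*y^2 - 2*x - 6*y + 15 is:
H = [[-16, -2], [-2, -14]]
Trace = -16 - 14 = -30
Determinant = -16*-14 - (-2)^2 = 220
Discriminant = (-30)^2 - 4*220 = 20.0
Eigenvalues: lambda_1 = -17.2361, lambda_2 = -12.7639
The function is not convex.

0


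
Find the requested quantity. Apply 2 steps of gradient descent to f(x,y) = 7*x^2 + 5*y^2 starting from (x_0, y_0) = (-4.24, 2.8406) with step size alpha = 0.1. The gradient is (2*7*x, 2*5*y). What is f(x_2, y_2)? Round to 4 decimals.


Gradient descent on f(x,y) = 7*x^2 + 5*y^2.
Starting point: (-4.24, 2.8406), alpha = 0.1
Step 1: grad_x = 2*7*-4.24 = -59.36, grad_y = 2*5*2.8406 = 28.406
  x_1 = -4.24 - 0.1*-59.36 = 1.696
  y_1 = 2.8406 - 0.1*28.406 = -0.0
Step 2: grad_x = 2*7*1.696 = 23.744, grad_y = 2*5*-0.0 = -0.0
  x_2 = 1.696 - 0.1*23.744 = -0.6784
  y_2 = -0.0 - 0.1*-0.0 = 0.0
f(-0.6784, 0.0) = 7*(-0.6784)^2 + 5*0.0^2 = 3.2216


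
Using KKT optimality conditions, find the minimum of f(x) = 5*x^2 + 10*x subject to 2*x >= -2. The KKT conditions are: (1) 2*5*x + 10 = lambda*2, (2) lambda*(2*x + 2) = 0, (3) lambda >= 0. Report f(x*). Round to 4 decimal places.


Step 1: Try lambda = 0 (constraint inactive).
Stationarity: 2*5*x + 10 = 0
x* = -10/(2*5) = -1.0
Check constraint: 2*-1.0 = -2.0 >= -2 -- satisfied.
Step 2: Compute optimal value.
f(x*) = 5*(-1.0)^2 + 10*(-1.0) = -5.0


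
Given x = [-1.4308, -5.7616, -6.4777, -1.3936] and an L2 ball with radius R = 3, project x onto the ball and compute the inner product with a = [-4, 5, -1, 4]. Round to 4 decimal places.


Step 1: Compute ||x|| (intermediates to 6 decimals).
||x|| = sqrt((-1.4308)^2 + (-5.7616)^2 + (-6.4777)^2 + (-1.3936)^2) = 8.8964
Step 2: Project.
Since ||x|| > R, scale = R/||x|| = 3/8.8964 = 0.337215, proj(x) = scale * x
proj(x) = [-0.482487, -1.942898, -2.184378, -0.469943]
Step 3: Dot product.
a^T * proj(x) = -4*(-0.482487) + 5*(-1.942898) - 1*(-2.184378) + 4*(-0.469943) = -7.4799


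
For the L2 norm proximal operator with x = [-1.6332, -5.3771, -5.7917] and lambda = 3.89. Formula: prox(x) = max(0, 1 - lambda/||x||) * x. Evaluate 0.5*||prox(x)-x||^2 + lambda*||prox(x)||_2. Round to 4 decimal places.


Step 1: Compute ||x||.
||x|| = 8.07
Step 2: Compute scaling factor.
scale = max(0, 1 - 3.89/8.07) = 0.518
Step 3: prox(x) = [-0.8459, -2.7852, -2.9999]
||prox(x)|| = 4.18
Step 4: Proximal objective.
0.5*||prox-x||^2 = 7.5661
lambda*||prox|| = 16.2602
Total = 23.8261


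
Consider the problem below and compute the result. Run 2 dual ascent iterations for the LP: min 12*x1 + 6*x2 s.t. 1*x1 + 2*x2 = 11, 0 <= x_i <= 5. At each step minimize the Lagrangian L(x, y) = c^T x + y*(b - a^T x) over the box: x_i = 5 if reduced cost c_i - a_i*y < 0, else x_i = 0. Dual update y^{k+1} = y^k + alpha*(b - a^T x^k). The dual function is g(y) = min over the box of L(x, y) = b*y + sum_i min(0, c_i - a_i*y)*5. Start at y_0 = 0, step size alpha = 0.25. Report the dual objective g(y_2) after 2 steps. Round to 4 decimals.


Dual ascent for LP: min 12*x1 + 6*x2, 1*x1 + 2*x2 = 11, 0 <= x_i <= 5
Step 1: y^k = 0.0, reduced costs: (12.0, 6.0)
  x^k = (0.0, 0.0), subgradient = b - a^T x = 11.0
  y^{k+1} = 0.0 + 0.25*11.0 = 2.75
Step 2: y^k = 2.75, reduced costs: (9.25, 0.5)
  x^k = (0.0, 0.0), subgradient = b - a^T x = 11.0
  y^{k+1} = 2.75 + 0.25*11.0 = 5.5
Dual objective at y_2 = 5.5: reduced costs (6.5, -5.0), box minimizer x = (0.0, 5.0)
g(y_2) = b*y + (c1 - a1*y)*x1 + (c2 - a2*y)*x2 = 11*5.5 + 6.5*0.0 + (-5.0)*5.0 = 60.5 + 0.0 - 25.0 = 35.5


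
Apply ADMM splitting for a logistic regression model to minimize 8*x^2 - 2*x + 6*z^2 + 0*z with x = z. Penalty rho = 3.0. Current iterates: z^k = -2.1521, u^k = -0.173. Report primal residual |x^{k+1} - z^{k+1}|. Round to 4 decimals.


ADMM iteration with rho = 3.0, z^k = -2.1521, u^k = -0.173
Step 1: x-update.
Minimize 8*x^2 - 2*x + (3.0/2)*(x + 2.1521 - 0.173)^2
FOC: (2*8 + 3.0)*x = 2 + 3.0*(-2.1521 + 0.173)
x^{k+1} = -0.2072
Step 2: z-update.
Minimize 6*z^2 + 0*z + (3.0/2)*(-0.2072 - z - 0.173)^2
FOC: (2*6 + 3.0)*z = 0 + 3.0*(-0.2072 - 0.173)
z^{k+1} = -0.076
Step 3: u-update.
u^{k+1} = -0.173 - 0.2072 + 0.076 = -0.3042
Step 4: Primal residual = |-0.2072 + 0.076| = 0.1312


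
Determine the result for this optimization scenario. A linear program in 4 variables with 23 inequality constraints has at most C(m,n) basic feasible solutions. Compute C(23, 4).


Each vertex corresponds to some choice of n active constraints out of m, so the number of vertices is at most C(m, n) = m! / (n!(m-n)!).
m = 23, n = 4
Numerator: 23 * 22 * 21 * 20
Denominator: 4! = 24
C(23, 4) = 8855


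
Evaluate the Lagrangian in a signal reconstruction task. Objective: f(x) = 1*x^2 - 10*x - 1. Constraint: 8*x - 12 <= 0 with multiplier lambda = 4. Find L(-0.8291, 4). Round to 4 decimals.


Step 1: Evaluate f(x).
f(-0.8291) = 1*(-0.8291)^2 - 10*(-0.8291) - 1 = 7.9784
Step 2: Evaluate g(x).
g(-0.8291) = 8*-0.8291 - 12 = -18.6328
Step 3: Compute Lagrangian.
L = 7.9784 + 4*-18.6328 = -66.5528
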